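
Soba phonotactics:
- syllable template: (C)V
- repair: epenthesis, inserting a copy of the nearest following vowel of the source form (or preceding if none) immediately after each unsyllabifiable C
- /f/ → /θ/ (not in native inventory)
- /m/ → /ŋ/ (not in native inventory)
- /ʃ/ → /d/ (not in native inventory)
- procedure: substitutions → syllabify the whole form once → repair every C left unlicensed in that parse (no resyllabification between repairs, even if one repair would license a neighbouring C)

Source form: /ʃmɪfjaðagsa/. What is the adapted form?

dɪŋɪθajaðagasa

Substitution: /ʃ/ → /d/, /m/ → /ŋ/, /f/ → /θ/, giving /dŋɪθjaðagsa/.
The consonants /d/, /θ/, /g/ cannot be parsed into a legal (C)V syllable (no codas are permitted; onsets are limited to one consonant).
Inserting the epenthetic vowel yields /d/ → /dɪ/, /θ/ → /θa/, /g/ → /ga/.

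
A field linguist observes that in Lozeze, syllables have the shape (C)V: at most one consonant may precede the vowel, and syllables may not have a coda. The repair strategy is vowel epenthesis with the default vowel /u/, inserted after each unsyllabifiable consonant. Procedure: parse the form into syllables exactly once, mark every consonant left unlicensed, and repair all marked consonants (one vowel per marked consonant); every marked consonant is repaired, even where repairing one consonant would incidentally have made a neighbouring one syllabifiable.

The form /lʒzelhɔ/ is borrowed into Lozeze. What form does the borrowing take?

The consonants /l/, /ʒ/, /l/ cannot be parsed into a legal (C)V syllable (no codas are permitted; onsets are limited to one consonant).
Inserting the epenthetic vowel yields /l/ → /lu/, /ʒ/ → /ʒu/, /l/ → /lu/.

luʒuzeluhɔ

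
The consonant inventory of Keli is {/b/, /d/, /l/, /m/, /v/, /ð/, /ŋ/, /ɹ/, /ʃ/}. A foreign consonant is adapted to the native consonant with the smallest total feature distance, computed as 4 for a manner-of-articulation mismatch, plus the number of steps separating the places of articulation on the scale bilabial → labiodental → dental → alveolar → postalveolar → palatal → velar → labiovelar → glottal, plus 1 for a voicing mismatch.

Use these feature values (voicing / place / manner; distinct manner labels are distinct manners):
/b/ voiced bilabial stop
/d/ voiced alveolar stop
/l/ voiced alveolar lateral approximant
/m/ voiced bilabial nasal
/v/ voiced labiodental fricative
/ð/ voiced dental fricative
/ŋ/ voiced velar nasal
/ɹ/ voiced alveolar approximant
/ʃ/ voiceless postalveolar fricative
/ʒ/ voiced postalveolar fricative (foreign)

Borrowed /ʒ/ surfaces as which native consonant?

ʃ

/ʃ/ is closest: same manner (fricative), place distance 0 (postalveolar→postalveolar), voicing differs (+1); total 1. Next closest is /ð/ at distance 2.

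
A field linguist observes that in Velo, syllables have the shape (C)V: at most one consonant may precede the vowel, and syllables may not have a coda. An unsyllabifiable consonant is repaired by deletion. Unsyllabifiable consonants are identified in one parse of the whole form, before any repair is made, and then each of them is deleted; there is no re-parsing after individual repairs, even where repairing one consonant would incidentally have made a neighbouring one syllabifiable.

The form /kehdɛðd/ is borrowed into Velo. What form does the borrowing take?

The consonants /h/, /ð/, /d/ cannot be parsed into a legal (C)V syllable (no codas are permitted; onsets are limited to one consonant).
Deletion applies to /h/, /ð/, /d/.

kedɛ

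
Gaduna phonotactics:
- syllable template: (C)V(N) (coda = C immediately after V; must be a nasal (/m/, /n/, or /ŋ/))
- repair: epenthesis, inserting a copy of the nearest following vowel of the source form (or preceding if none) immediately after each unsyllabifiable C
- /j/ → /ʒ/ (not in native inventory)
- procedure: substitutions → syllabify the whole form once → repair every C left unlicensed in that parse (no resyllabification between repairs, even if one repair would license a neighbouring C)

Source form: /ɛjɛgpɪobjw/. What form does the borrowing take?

Substitution: /j/ → /ʒ/, giving /ɛʒɛgpɪobʒw/.
The consonants /g/, /b/, /ʒ/, /w/ cannot be parsed into a legal (C)V(N) syllable (only a nasal (/m/, /n/, or /ŋ/) is licensed in coda position; onsets are limited to one consonant).
Epenthesis after each stranded consonant: /g/ → /gɪ/, /b/ → /bo/, /ʒ/ → /ʒo/, /w/ → /wo/.

ɛʒɛgɪpɪoboʒowo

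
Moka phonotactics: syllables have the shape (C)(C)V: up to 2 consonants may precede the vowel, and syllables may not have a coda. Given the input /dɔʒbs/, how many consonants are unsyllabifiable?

Syllabifying with onset maximization leaves /ʒ/, /b/, /s/ stranded (no codas are permitted; onsets may contain at most 2 consonants).

3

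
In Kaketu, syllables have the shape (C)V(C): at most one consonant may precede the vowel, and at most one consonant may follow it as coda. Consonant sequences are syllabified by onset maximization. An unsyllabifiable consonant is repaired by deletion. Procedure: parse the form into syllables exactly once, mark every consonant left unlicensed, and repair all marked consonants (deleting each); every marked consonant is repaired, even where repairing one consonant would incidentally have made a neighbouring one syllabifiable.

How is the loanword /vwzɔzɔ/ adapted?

The consonants /v/, /w/ cannot be parsed into a legal (C)V(C) syllable (at most one coda consonant is licensed; onsets are limited to one consonant).
Deletion applies to /v/, /w/.

zɔzɔ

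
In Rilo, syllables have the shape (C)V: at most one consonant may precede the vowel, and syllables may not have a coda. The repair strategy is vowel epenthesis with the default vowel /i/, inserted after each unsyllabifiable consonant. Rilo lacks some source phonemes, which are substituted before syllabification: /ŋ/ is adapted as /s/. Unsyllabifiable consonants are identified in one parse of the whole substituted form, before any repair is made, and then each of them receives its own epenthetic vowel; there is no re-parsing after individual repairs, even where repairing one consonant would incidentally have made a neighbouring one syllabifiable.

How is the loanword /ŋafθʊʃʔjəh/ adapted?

Substitution: /ŋ/ → /s/, giving /safθʊʃʔjəh/.
The consonants /f/, /ʃ/, /ʔ/, /h/ cannot be parsed into a legal (C)V syllable (no codas are permitted; onsets are limited to one consonant).
Epenthesis after each stranded consonant: /f/ → /fi/, /ʃ/ → /ʃi/, /ʔ/ → /ʔi/, /h/ → /hi/.

safiθʊʃiʔijəhi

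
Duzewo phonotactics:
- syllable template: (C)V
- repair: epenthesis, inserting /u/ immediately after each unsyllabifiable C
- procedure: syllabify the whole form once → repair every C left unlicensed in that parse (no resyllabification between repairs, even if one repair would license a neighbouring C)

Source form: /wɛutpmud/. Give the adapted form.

The consonants /t/, /p/, /d/ cannot be parsed into a legal (C)V syllable (no codas are permitted; onsets are limited to one consonant).
Each unlicensed consonant becomes the onset of a new syllable: /t/ → /tu/, /p/ → /pu/, /d/ → /du/.

wɛutupumudu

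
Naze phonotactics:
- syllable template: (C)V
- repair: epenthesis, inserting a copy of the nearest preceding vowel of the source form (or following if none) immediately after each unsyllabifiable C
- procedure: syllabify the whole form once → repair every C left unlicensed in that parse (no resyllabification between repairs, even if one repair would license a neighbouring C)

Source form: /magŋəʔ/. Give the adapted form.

The consonants /g/, /ʔ/ cannot be parsed into a legal (C)V syllable (no codas are permitted; onsets are limited to one consonant).
Inserting the epenthetic vowel yields /g/ → /ga/, /ʔ/ → /ʔə/.

magaŋəʔə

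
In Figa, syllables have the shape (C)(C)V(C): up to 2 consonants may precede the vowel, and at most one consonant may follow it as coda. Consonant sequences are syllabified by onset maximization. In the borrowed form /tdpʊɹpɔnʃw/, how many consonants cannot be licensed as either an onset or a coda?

3

The consonants /t/, /ʃ/, /w/ cannot be parsed into a legal (C)(C)V(C) syllable (at most one coda consonant is licensed; onsets may contain at most 2 consonants).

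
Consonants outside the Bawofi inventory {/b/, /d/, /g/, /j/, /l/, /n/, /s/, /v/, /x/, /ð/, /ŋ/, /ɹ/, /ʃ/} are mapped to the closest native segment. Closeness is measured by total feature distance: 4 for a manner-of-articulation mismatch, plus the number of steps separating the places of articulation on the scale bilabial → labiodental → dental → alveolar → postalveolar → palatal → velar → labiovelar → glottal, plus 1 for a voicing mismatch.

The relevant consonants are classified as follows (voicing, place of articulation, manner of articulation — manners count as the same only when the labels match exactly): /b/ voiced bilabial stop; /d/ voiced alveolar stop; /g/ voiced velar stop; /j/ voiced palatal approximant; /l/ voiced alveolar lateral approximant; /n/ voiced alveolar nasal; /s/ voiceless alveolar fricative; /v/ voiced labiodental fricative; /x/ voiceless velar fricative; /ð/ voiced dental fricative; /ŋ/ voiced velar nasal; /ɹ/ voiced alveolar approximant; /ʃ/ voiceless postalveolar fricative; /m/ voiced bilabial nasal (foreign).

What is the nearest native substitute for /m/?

/n/ is closest: same manner (nasal), place distance 3 (bilabial→alveolar), same voicing; total 3. Next closest is /b/ at distance 4.

n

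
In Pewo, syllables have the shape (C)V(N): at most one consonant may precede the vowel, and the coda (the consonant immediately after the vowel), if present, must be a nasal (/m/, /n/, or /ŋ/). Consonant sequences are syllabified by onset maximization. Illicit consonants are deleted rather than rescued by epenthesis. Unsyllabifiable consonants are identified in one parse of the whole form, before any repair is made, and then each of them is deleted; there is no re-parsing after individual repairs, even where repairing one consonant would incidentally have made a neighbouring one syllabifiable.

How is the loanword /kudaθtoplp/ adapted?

The consonants /θ/, /p/, /l/, /p/ cannot be parsed into a legal (C)V(N) syllable (only a nasal (/m/, /n/, or /ŋ/) is licensed in coda position; onsets are limited to one consonant).
Deleting the stranded consonants removes /θ/, /p/, /l/, /p/.

kudato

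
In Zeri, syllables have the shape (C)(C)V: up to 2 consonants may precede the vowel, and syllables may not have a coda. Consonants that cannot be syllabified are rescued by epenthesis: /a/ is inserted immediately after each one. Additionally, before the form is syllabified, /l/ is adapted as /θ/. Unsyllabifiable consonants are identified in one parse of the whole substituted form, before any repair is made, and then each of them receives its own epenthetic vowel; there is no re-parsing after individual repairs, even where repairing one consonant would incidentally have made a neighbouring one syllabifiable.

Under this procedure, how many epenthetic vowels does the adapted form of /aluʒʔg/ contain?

3

After substitution the input is /aθuʒʔg/.
The unsyllabifiable consonants are /ʒ/, /ʔ/, /g/; each receives one epenthetic vowel.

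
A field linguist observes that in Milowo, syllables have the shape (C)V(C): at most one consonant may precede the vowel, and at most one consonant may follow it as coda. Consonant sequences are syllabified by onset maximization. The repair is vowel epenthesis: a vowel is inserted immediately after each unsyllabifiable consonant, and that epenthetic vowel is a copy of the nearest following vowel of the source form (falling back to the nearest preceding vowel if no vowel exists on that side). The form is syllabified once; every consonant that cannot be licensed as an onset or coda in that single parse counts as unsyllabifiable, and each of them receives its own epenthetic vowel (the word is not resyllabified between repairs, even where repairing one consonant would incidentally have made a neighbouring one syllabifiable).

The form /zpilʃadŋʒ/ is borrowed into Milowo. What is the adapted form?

Under (C)V(C), the unsyllabifiable consonants are /z/, /ŋ/, /ʒ/ (at most one coda consonant is licensed; onsets are limited to one consonant).
Epenthesis after each stranded consonant: /z/ → /zi/, /ŋ/ → /ŋa/, /ʒ/ → /ʒa/.

zipilʃadŋaʒa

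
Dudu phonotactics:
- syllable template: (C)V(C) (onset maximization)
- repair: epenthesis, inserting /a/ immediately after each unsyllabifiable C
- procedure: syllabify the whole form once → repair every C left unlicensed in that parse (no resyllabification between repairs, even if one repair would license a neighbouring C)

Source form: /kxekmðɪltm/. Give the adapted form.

The consonants /k/, /m/, /t/, /m/ cannot be parsed into a legal (C)V(C) syllable (at most one coda consonant is licensed; onsets are limited to one consonant).
Epenthesis after each stranded consonant: /k/ → /ka/, /m/ → /ma/, /t/ → /ta/, /m/ → /ma/.

kaxekmaðɪltama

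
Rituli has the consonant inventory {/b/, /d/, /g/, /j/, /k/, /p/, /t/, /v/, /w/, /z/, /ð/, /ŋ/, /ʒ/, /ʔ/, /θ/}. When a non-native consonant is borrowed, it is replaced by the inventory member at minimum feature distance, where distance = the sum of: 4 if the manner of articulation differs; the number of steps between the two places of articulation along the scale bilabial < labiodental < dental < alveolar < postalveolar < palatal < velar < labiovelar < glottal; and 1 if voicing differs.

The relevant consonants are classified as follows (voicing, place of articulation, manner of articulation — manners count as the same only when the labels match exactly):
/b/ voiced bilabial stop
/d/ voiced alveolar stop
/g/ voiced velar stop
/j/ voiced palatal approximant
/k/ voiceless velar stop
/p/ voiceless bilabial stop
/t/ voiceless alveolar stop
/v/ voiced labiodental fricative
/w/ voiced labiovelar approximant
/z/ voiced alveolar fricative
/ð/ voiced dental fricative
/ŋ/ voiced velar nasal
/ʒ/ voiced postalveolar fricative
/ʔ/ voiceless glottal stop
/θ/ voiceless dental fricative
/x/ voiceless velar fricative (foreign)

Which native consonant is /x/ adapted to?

/ʒ/ is closest: same manner (fricative), place distance 2 (velar→postalveolar), voicing differs (+1); total 3. Next closest is /k/ at distance 4.

ʒ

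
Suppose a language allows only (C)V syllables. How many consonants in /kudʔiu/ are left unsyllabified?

1

Under (C)V, the unsyllabifiable consonants are /d/ (no codas are permitted; onsets are limited to one consonant).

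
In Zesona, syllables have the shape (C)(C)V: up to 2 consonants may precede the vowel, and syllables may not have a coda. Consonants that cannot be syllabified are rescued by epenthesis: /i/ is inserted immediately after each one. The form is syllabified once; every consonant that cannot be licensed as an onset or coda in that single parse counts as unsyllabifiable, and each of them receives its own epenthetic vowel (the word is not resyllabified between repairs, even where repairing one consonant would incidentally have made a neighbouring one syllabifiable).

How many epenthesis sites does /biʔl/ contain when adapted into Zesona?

The unsyllabifiable consonants are /ʔ/, /l/; each receives one epenthetic vowel.

2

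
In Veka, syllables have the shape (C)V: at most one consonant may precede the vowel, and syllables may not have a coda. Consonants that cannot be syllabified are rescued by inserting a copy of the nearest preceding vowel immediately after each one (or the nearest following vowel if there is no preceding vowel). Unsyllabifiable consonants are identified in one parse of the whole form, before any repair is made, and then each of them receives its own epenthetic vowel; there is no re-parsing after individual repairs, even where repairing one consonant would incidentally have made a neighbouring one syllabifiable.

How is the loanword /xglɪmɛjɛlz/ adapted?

The consonants /x/, /g/, /l/, /z/ cannot be parsed into a legal (C)V syllable (no codas are permitted; onsets are limited to one consonant).
Epenthesis after each stranded consonant: /x/ → /xɪ/, /g/ → /gɪ/, /l/ → /lɛ/, /z/ → /zɛ/.

xɪgɪlɪmɛjɛlɛzɛ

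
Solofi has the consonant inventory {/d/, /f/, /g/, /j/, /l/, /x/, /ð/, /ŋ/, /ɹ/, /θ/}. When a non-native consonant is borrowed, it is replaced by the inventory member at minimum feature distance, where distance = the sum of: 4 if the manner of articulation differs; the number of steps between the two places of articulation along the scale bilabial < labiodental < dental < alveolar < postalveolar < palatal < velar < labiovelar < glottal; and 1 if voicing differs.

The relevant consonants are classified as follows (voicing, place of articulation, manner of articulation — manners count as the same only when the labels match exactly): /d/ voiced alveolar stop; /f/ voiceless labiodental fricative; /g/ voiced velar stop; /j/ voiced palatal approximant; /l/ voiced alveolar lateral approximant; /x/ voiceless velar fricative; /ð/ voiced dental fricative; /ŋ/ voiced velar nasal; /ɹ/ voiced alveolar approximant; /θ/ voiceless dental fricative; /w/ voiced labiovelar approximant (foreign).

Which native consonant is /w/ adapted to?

j

/j/ is closest: same manner (approximant), place distance 2 (labiovelar→palatal), same voicing; total 2. Next closest is /ɹ/ at distance 4.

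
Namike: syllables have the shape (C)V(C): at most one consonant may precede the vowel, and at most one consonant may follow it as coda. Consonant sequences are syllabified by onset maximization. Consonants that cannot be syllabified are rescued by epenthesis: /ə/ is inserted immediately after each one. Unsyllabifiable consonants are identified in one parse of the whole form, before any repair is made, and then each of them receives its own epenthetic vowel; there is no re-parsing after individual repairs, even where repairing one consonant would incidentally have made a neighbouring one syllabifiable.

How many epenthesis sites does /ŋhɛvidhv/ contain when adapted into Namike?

The unsyllabifiable consonants are /ŋ/, /h/, /v/; each receives one epenthetic vowel.

3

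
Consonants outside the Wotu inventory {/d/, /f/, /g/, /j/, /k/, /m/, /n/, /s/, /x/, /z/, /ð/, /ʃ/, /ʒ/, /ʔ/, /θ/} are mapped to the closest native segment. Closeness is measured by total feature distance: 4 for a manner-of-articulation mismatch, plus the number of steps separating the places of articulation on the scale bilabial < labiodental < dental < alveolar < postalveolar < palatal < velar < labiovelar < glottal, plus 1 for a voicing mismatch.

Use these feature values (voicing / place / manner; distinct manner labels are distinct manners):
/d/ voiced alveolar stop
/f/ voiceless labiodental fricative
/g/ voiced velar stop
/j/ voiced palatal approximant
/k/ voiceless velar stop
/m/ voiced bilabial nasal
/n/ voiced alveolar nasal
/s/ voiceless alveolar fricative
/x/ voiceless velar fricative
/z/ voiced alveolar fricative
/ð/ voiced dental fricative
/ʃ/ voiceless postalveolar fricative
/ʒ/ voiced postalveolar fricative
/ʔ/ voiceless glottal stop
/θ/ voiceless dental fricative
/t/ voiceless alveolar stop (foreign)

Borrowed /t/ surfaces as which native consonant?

/d/ is closest: same manner (stop), place distance 0 (alveolar→alveolar), voicing differs (+1); total 1. Next closest is /k/ at distance 3.

d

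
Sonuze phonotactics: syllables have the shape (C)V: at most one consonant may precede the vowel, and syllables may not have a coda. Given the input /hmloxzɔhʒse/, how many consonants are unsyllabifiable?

5

Syllabifying with onset maximization leaves /h/, /m/, /x/, /h/, /ʒ/ stranded (no codas are permitted; onsets are limited to one consonant).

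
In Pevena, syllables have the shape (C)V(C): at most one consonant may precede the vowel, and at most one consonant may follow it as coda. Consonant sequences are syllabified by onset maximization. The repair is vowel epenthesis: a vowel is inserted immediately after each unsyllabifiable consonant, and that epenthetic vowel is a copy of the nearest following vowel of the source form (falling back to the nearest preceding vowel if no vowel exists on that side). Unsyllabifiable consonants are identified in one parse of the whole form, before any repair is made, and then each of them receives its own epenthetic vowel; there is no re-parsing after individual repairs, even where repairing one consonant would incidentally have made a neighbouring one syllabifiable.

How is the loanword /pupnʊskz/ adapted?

pupnʊskʊzʊ

Under (C)V(C), the unsyllabifiable consonants are /k/, /z/ (at most one coda consonant is licensed; onsets are limited to one consonant).
Each unlicensed consonant becomes the onset of a new syllable: /k/ → /kʊ/, /z/ → /zʊ/.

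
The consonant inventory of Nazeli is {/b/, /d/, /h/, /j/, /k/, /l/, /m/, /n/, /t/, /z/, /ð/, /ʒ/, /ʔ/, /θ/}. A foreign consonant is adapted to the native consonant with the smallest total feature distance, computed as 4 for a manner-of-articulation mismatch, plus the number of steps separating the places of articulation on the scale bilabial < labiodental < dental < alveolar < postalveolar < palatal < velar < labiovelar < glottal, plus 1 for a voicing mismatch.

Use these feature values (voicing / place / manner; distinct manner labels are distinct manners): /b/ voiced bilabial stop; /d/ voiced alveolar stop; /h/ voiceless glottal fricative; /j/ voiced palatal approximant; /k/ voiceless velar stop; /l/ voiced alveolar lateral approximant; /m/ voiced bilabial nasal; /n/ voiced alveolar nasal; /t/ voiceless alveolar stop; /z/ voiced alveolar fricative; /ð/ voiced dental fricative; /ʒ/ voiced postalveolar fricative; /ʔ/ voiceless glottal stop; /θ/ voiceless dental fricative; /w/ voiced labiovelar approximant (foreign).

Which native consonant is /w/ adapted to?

j

/j/ is closest: same manner (approximant), place distance 2 (labiovelar→palatal), same voicing; total 2. Next closest is /h/ at distance 6.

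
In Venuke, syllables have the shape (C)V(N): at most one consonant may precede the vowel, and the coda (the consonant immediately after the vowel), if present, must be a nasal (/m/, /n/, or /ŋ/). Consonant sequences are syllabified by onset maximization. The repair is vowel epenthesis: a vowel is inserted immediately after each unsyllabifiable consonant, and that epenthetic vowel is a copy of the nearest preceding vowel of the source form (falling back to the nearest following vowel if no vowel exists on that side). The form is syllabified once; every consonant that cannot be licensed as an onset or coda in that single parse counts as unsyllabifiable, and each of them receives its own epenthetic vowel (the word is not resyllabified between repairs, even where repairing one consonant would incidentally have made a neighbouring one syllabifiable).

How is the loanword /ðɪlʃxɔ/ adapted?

Syllabifying with onset maximization leaves /l/, /ʃ/ stranded (only a nasal (/m/, /n/, or /ŋ/) is licensed in coda position; onsets are limited to one consonant).
Inserting the epenthetic vowel yields /l/ → /lɪ/, /ʃ/ → /ʃɪ/.

ðɪlɪʃɪxɔ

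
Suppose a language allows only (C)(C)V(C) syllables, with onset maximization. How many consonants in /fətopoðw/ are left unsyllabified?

1

The consonants /w/ cannot be parsed into a legal (C)(C)V(C) syllable (at most one coda consonant is licensed; onsets may contain at most 2 consonants).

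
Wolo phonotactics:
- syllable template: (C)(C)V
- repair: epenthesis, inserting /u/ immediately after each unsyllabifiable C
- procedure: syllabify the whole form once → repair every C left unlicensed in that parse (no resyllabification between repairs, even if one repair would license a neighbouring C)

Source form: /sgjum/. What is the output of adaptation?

sugjumu

The consonants /s/, /m/ cannot be parsed into a legal (C)(C)V syllable (no codas are permitted; onsets may contain at most 2 consonants).
Inserting the epenthetic vowel yields /s/ → /su/, /m/ → /mu/.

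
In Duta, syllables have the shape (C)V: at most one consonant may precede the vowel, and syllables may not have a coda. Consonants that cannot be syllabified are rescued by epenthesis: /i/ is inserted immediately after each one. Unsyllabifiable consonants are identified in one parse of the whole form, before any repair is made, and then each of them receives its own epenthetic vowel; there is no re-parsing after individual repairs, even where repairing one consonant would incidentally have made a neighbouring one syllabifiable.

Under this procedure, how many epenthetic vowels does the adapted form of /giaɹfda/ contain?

The unsyllabifiable consonants are /ɹ/, /f/; each receives one epenthetic vowel.

2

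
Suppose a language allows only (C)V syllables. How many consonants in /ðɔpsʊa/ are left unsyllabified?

Syllabifying with onset maximization leaves /p/ stranded (no codas are permitted; onsets are limited to one consonant).

1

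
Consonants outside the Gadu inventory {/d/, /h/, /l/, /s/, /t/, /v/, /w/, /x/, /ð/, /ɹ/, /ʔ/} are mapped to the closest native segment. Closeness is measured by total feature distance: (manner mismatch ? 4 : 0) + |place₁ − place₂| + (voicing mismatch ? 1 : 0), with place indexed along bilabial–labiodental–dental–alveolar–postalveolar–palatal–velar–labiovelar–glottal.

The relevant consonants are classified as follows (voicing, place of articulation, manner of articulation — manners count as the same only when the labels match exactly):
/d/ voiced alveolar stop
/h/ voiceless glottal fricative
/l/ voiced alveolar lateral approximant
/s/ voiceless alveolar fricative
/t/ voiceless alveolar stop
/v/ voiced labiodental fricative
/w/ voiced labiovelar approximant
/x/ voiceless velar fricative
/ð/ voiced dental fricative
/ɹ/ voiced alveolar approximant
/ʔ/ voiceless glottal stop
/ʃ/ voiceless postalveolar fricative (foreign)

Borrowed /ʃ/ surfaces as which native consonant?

s

/s/ is closest: same manner (fricative), place distance 1 (postalveolar→alveolar), same voicing; total 1. Next closest is /x/ at distance 2.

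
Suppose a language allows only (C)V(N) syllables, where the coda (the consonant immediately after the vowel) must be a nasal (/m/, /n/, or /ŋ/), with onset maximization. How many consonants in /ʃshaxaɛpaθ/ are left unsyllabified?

The consonants /ʃ/, /s/, /θ/ cannot be parsed into a legal (C)V(N) syllable (only a nasal (/m/, /n/, or /ŋ/) is licensed in coda position; onsets are limited to one consonant).

3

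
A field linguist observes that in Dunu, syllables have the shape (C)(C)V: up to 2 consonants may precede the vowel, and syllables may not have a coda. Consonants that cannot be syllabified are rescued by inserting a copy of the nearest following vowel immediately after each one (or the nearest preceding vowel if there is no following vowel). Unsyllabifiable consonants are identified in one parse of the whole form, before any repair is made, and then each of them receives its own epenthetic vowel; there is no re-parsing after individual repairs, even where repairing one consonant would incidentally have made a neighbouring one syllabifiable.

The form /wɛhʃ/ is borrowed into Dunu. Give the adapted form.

The consonants /h/, /ʃ/ cannot be parsed into a legal (C)(C)V syllable (no codas are permitted; onsets may contain at most 2 consonants).
Inserting the epenthetic vowel yields /h/ → /hɛ/, /ʃ/ → /ʃɛ/.

wɛhɛʃɛ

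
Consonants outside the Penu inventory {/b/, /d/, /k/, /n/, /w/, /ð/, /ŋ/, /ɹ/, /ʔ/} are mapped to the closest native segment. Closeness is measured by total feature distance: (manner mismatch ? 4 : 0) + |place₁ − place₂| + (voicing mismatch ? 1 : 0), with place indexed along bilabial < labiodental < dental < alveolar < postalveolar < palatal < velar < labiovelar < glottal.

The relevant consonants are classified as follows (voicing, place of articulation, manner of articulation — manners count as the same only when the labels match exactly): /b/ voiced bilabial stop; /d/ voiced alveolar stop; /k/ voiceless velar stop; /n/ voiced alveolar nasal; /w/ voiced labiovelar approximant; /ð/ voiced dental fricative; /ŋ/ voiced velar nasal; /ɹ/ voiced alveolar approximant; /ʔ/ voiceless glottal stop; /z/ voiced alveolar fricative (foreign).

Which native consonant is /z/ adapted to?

ð

/ð/ is closest: same manner (fricative), place distance 1 (alveolar→dental), same voicing; total 1. Next closest is /d/ at distance 4.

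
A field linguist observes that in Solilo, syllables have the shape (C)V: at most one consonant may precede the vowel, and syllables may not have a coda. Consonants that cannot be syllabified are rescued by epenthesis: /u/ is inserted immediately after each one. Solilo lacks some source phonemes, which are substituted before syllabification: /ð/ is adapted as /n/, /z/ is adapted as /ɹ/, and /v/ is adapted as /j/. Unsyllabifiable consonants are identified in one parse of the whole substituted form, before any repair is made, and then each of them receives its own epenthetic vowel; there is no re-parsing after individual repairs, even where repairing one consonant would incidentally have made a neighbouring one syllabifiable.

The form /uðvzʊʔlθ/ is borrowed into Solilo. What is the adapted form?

unujuɹʊʔuluθu

Substitution: /ð/ → /n/, /v/ → /j/, /z/ → /ɹ/, giving /unjɹʊʔlθ/.
The consonants /n/, /j/, /ʔ/, /l/, /θ/ cannot be parsed into a legal (C)V syllable (no codas are permitted; onsets are limited to one consonant).
Epenthesis after each stranded consonant: /n/ → /nu/, /j/ → /ju/, /ʔ/ → /ʔu/, /l/ → /lu/, /θ/ → /θu/.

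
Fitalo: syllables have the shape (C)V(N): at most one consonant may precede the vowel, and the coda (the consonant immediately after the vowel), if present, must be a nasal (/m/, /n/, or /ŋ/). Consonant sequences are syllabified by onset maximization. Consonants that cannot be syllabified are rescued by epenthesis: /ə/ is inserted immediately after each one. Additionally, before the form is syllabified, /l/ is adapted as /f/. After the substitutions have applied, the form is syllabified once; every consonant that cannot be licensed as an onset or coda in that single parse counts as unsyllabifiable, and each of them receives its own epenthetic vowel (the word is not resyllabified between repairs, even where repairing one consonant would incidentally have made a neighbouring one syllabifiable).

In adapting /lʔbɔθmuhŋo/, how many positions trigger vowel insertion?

4

After substitution the input is /fʔbɔθmuhŋo/.
The unsyllabifiable consonants are /f/, /ʔ/, /θ/, /h/; each receives one epenthetic vowel.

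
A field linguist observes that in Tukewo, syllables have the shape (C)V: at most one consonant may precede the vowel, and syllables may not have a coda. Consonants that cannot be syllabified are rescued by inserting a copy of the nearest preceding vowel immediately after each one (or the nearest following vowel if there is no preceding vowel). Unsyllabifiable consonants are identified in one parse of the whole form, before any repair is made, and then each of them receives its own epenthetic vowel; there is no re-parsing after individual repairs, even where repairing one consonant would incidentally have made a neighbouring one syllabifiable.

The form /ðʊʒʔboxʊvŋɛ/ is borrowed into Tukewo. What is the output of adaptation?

The consonants /ʒ/, /ʔ/, /v/ cannot be parsed into a legal (C)V syllable (no codas are permitted; onsets are limited to one consonant).
Inserting the epenthetic vowel yields /ʒ/ → /ʒʊ/, /ʔ/ → /ʔʊ/, /v/ → /vʊ/.

ðʊʒʊʔʊboxʊvʊŋɛ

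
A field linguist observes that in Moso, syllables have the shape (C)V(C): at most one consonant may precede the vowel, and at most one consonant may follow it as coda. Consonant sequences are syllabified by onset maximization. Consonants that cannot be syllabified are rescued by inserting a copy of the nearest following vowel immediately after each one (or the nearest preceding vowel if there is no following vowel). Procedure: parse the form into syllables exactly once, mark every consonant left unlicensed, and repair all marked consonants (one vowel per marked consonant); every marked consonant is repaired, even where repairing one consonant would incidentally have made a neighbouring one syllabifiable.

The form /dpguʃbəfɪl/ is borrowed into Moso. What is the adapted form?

Under (C)V(C), the unsyllabifiable consonants are /d/, /p/ (at most one coda consonant is licensed; onsets are limited to one consonant).
Inserting the epenthetic vowel yields /d/ → /du/, /p/ → /pu/.

dupuguʃbəfɪl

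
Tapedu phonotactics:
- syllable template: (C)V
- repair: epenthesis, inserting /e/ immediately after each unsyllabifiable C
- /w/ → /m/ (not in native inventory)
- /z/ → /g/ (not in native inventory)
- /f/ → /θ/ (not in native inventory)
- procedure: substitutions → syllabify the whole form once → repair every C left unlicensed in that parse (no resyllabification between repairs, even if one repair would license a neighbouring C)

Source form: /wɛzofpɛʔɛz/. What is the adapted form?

mɛgoθepɛʔɛge

Substitution: /w/ → /m/, /z/ → /g/, /f/ → /θ/, giving /mɛgoθpɛʔɛg/.
Syllabifying with onset maximization leaves /θ/, /g/ stranded (no codas are permitted; onsets are limited to one consonant).
Inserting the epenthetic vowel yields /θ/ → /θe/, /g/ → /ge/.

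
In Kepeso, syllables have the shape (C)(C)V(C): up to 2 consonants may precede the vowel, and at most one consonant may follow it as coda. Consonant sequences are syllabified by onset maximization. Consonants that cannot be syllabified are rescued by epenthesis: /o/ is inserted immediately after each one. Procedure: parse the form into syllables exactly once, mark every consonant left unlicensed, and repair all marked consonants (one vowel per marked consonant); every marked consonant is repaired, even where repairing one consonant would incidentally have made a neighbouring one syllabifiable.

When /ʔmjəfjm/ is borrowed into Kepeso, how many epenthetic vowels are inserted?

3

The unsyllabifiable consonants are /ʔ/, /j/, /m/; each receives one epenthetic vowel.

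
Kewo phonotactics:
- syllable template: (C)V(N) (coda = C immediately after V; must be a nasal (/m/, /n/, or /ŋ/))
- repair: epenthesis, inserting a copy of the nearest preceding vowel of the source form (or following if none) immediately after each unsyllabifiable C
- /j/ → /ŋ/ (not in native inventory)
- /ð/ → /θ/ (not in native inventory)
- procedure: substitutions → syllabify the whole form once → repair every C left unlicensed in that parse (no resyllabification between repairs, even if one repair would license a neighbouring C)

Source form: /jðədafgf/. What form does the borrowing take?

Substitution: /j/ → /ŋ/, /ð/ → /θ/, giving /ŋθədafgf/.
The consonants /ŋ/, /f/, /g/, /f/ cannot be parsed into a legal (C)V(N) syllable (only a nasal (/m/, /n/, or /ŋ/) is licensed in coda position; onsets are limited to one consonant).
Inserting the epenthetic vowel yields /ŋ/ → /ŋə/, /f/ → /fa/, /g/ → /ga/, /f/ → /fa/.

ŋəθədafagafa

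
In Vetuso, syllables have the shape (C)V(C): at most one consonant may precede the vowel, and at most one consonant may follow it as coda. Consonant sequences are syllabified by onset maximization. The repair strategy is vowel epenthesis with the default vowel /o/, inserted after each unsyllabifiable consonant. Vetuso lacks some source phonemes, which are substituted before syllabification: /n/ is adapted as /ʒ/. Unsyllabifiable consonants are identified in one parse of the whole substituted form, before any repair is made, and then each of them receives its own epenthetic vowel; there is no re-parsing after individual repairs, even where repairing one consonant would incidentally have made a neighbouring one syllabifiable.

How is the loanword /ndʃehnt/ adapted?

Substitution: /n/ → /ʒ/, giving /ʒdʃehʒt/.
The consonants /ʒ/, /d/, /ʒ/, /t/ cannot be parsed into a legal (C)V(C) syllable (at most one coda consonant is licensed; onsets are limited to one consonant).
Inserting the epenthetic vowel yields /ʒ/ → /ʒo/, /d/ → /do/, /ʒ/ → /ʒo/, /t/ → /to/.

ʒodoʃehʒoto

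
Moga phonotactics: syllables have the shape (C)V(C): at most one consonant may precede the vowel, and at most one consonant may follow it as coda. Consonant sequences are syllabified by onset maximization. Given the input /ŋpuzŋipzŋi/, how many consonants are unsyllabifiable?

2

The consonants /ŋ/, /z/ cannot be parsed into a legal (C)V(C) syllable (at most one coda consonant is licensed; onsets are limited to one consonant).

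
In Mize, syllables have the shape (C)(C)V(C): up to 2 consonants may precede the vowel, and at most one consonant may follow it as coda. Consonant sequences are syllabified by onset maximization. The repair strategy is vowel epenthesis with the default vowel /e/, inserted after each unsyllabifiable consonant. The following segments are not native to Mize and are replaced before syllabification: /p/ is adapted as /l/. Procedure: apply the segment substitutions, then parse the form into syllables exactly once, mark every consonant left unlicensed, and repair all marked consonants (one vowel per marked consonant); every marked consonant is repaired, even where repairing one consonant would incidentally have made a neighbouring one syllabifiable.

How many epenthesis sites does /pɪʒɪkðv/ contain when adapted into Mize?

After substitution the input is /lɪʒɪkðv/.
The unsyllabifiable consonants are /ð/, /v/; each receives one epenthetic vowel.

2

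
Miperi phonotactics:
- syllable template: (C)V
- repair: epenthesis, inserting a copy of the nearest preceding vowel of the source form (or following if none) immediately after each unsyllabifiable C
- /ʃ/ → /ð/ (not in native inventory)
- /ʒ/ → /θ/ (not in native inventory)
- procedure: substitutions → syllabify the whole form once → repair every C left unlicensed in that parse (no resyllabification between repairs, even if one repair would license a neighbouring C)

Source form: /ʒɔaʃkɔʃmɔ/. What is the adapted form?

Substitution: /ʒ/ → /θ/, /ʃ/ → /ð/, giving /θɔaðkɔðmɔ/.
The consonants /ð/, /ð/ cannot be parsed into a legal (C)V syllable (no codas are permitted; onsets are limited to one consonant).
Each unlicensed consonant becomes the onset of a new syllable: /ð/ → /ða/, /ð/ → /ðɔ/.

θɔaðakɔðɔmɔ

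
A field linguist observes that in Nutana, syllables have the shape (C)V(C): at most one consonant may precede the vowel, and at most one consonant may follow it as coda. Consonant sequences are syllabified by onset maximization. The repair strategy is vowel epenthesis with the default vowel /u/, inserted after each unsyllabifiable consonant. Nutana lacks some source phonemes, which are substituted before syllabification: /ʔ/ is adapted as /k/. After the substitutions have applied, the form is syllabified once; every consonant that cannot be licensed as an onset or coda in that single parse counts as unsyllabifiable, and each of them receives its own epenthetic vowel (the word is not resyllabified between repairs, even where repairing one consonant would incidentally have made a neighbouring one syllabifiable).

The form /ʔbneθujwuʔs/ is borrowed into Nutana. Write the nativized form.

Substitution: /ʔ/ → /k/, giving /kbneθujwuks/.
The consonants /k/, /b/, /s/ cannot be parsed into a legal (C)V(C) syllable (at most one coda consonant is licensed; onsets are limited to one consonant).
Epenthesis after each stranded consonant: /k/ → /ku/, /b/ → /bu/, /s/ → /su/.

kubuneθujwuksu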